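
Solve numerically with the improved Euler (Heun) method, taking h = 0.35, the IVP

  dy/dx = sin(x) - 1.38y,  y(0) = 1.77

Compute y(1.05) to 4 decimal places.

0.7756

Heun: k1 = f(x_n, y_n); k2 = f(x_n + h, y_n + h·k1); y_{n+1} = y_n + (h/2)·(k1 + k2).
x=0.000000, y=1.770000:
  k1 = f(0.000000, 1.770000) = -2.442600
  k2 = f(0.350000, 0.915090) = -0.919926
  y ← 1.770000 + (0.35/2)·(-2.442600 + (-0.919926)) = 1.181558
x=0.350000, y=1.181558:
  k1 = f(0.350000, 1.181558) = -1.287652
  k2 = f(0.700000, 0.730880) = -0.364396
  y ← 1.181558 + (0.35/2)·(-1.287652 + (-0.364396)) = 0.892449
x=0.700000, y=0.892449:
  k1 = f(0.700000, 0.892449) = -0.587363
  k2 = f(1.050000, 0.686873) = -0.080461
  y ← 0.892449 + (0.35/2)·(-0.587363 + (-0.080461)) = 0.775580
y(1.05) ≈ 0.7756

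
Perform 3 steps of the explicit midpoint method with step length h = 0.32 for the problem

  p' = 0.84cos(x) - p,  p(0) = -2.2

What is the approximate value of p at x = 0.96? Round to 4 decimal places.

Midpoint: k1 = f(x_n, p_n); k2 = f(x_n + h/2, p_n + (h/2)·k1); p_{n+1} = p_n + h·k2.
x=0.000000, p=-2.200000:
  k1 = f(0.000000, -2.200000) = 3.040000
  k2 = f(0.160000, -1.713600) = 2.542871
  p ← -2.200000 + 0.32·2.542871 = -1.386281
x=0.320000, p=-1.386281:
  k1 = f(0.320000, -1.386281) = 2.183639
  k2 = f(0.480000, -1.036899) = 1.781975
  p ← -1.386281 + 0.32·1.781975 = -0.816049
x=0.640000, p=-0.816049:
  k1 = f(0.640000, -0.816049) = 1.489810
  k2 = f(0.800000, -0.577680) = 1.162913
  p ← -0.816049 + 0.32·1.162913 = -0.443917
p(0.96) ≈ -0.4439

-0.4439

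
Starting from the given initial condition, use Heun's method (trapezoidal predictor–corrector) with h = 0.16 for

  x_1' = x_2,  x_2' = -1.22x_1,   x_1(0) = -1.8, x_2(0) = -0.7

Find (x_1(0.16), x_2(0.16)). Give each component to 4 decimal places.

Heun on (x_1,x_2): k1 = f(s_n, state_n); k2 = f(s_n + h, state_n + h·k1); state_{n+1} = state_n + (h/2)·(k1 + k2).
0.000000: (-1.800000, -0.700000)
  k1 = (-0.700000, 2.196000)
  predictor → (-1.912000, -0.348640)
  k2 = (-0.348640, 2.332640)
  → (-1.883891, -0.337709)
(x_1(0.16), x_2(0.16)) ≈ (-1.8839, -0.3377)

-1.8839, -0.3377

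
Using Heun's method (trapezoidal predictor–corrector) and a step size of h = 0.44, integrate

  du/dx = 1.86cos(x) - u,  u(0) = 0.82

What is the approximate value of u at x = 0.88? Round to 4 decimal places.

1.2155

Heun: k1 = f(x_n, u_n); k2 = f(x_n + h, u_n + h·k1); u_{n+1} = u_n + (h/2)·(k1 + k2).
x=0.000000, u=0.820000:
  k1 = f(0.000000, 0.820000) = 1.040000
  k2 = f(0.440000, 1.277600) = 0.405238
  u ← 0.820000 + (0.44/2)·(1.040000 + 0.405238) = 1.137952
x=0.440000, u=1.137952:
  k1 = f(0.440000, 1.137952) = 0.544886
  k2 = f(0.880000, 1.377702) = -0.192601
  u ← 1.137952 + (0.44/2)·(0.544886 + (-0.192601)) = 1.215455
u(0.88) ≈ 1.2155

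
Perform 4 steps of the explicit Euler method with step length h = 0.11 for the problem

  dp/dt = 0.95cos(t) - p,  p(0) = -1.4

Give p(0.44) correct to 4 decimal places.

-0.5328

Euler: p_{n+1} = p_n + h·f(t_n, p_n).
t=0.000000, p=-1.400000: f=2.350000 → p ← -1.400000 + 0.11·2.350000 = -1.141500
t=0.110000, p=-1.141500: f=2.085758 → p ← -1.141500 + 0.11·2.085758 = -0.912067
t=0.220000, p=-0.912067: f=1.839169 → p ← -0.912067 + 0.11·1.839169 = -0.709758
t=0.330000, p=-0.709758: f=1.608498 → p ← -0.709758 + 0.11·1.608498 = -0.532823
p(0.44) ≈ -0.5328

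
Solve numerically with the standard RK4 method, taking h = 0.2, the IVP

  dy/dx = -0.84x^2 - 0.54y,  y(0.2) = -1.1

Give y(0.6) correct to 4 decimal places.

-0.9404

RK4: k1 = f(x_n, y_n); k2 = f(x_n + h/2, y_n + (h/2)·k1); k3 = f(x_n + h/2, y_n + (h/2)·k2); k4 = f(x_n + h, y_n + h·k3); y_{n+1} = y_n + (h/6)·(k1 + 2k2 + 2k3 + k4).
x=0.200000, y=-1.100000:
  k1 = f(0.200000, -1.100000) = 0.560400
  k2 = f(0.300000, -1.043960) = 0.488138
  k3 = f(0.300000, -1.051186) = 0.492041
  k4 = f(0.400000, -1.001592) = 0.406460
  y ← -1.100000 + (0.2/6)·(k1 + 2k2 + 2k3 + k4) = -1.002426
x=0.400000, y=-1.002426:
  k1 = f(0.400000, -1.002426) = 0.406910
  k2 = f(0.500000, -0.961735) = 0.309337
  k3 = f(0.500000, -0.971492) = 0.314606
  k4 = f(0.600000, -0.939505) = 0.204933
  y ← -1.002426 + (0.2/6)·(k1 + 2k2 + 2k3 + k4) = -0.940435
y(0.6) ≈ -0.9404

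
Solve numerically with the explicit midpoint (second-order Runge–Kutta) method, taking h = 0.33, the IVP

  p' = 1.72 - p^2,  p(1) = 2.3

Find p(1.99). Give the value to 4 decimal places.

Midpoint: k1 = f(s_n, p_n); k2 = f(s_n + h/2, p_n + (h/2)·k1); p_{n+1} = p_n + h·k2.
s=1.000000, p=2.300000:
  k1 = f(1.000000, 2.300000) = -3.570000
  k2 = f(1.165000, 1.710950) = -1.207350
  p ← 2.300000 + 0.33·(-1.207350) = 1.901575
s=1.330000, p=1.901575:
  k1 = f(1.330000, 1.901575) = -1.895986
  k2 = f(1.495000, 1.588737) = -0.804085
  p ← 1.901575 + 0.33·(-0.804085) = 1.636227
s=1.660000, p=1.636227:
  k1 = f(1.660000, 1.636227) = -0.957237
  k2 = f(1.825000, 1.478282) = -0.465319
  p ← 1.636227 + 0.33·(-0.465319) = 1.482671
p(1.99) ≈ 1.4827

1.4827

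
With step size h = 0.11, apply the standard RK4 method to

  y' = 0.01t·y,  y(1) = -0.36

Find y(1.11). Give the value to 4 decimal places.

-0.3604

RK4: k1 = f(t_n, y_n); k2 = f(t_n + h/2, y_n + (h/2)·k1); k3 = f(t_n + h/2, y_n + (h/2)·k2); k4 = f(t_n + h, y_n + h·k3); y_{n+1} = y_n + (h/6)·(k1 + 2k2 + 2k3 + k4).
t=1.000000, y=-0.360000:
  k1 = f(1.000000, -0.360000) = -0.003600
  k2 = f(1.055000, -0.360198) = -0.003800
  k3 = f(1.055000, -0.360209) = -0.003800
  k4 = f(1.110000, -0.360418) = -0.004001
  y ← -0.360000 + (0.11/6)·(k1 + 2k2 + 2k3 + k4) = -0.360418
y(1.11) ≈ -0.3604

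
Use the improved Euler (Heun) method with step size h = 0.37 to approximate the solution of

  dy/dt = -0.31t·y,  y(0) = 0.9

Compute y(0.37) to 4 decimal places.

0.8809

Heun: k1 = f(t_n, y_n); k2 = f(t_n + h, y_n + h·k1); y_{n+1} = y_n + (h/2)·(k1 + k2).
t=0.000000, y=0.900000:
  k1 = f(0.000000, 0.900000) = 0.000000
  k2 = f(0.370000, 0.900000) = -0.103230
  y ← 0.900000 + (0.37/2)·(0.000000 + (-0.103230)) = 0.880902
y(0.37) ≈ 0.8809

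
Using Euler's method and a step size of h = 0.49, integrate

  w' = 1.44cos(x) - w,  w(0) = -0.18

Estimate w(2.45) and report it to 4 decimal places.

-0.0052

Euler: w_{n+1} = w_n + h·f(x_n, w_n).
x=0.000000, w=-0.180000: f=1.620000 → w ← -0.180000 + 0.49·1.620000 = 0.613800
x=0.490000, w=0.613800: f=0.656759 → w ← 0.613800 + 0.49·0.656759 = 0.935612
x=0.980000, w=0.935612: f=-0.133500 → w ← 0.935612 + 0.49·(-0.133500) = 0.870197
x=1.470000, w=0.870197: f=-0.725296 → w ← 0.870197 + 0.49·(-0.725296) = 0.514802
x=1.960000, w=0.514802: f=-1.061213 → w ← 0.514802 + 0.49·(-1.061213) = -0.005192
w(2.45) ≈ -0.0052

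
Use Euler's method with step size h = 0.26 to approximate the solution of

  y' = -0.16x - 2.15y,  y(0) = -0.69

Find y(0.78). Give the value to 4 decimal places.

Euler: y_{n+1} = y_n + h·f(x_n, y_n).
x=0.000000, y=-0.690000: f=1.483500 → y ← -0.690000 + 0.26·1.483500 = -0.304290
x=0.260000, y=-0.304290: f=0.612623 → y ← -0.304290 + 0.26·0.612623 = -0.145008
x=0.520000, y=-0.145008: f=0.228567 → y ← -0.145008 + 0.26·0.228567 = -0.085580
y(0.78) ≈ -0.0856

-0.0856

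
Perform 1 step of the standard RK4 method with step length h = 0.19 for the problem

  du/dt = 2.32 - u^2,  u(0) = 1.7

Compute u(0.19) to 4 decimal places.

RK4: k1 = f(t_n, u_n); k2 = f(t_n + h/2, u_n + (h/2)·k1); k3 = f(t_n + h/2, u_n + (h/2)·k2); k4 = f(t_n + h, u_n + h·k3); u_{n+1} = u_n + (h/6)·(k1 + 2k2 + 2k3 + k4).
t=0.000000, u=1.700000:
  k1 = f(0.000000, 1.700000) = -0.570000
  k2 = f(0.095000, 1.645850) = -0.388822
  k3 = f(0.095000, 1.663062) = -0.445775
  k4 = f(0.190000, 1.615303) = -0.289203
  u ← 1.700000 + (0.19/6)·(k1 + 2k2 + 2k3 + k4) = 1.619934
u(0.19) ≈ 1.6199

1.6199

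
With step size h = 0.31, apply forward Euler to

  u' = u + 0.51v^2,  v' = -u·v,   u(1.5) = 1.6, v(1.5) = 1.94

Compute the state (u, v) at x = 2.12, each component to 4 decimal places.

Euler on (u,v): u_{n+1} = u_n + h·u', v_{n+1} = v_n + h·v'.
1.500000: (1.600000, 1.940000); f=(3.519436, -3.104000) → (2.691025, 0.977760)
1.810000: (2.691025, 0.977760); f=(3.178593, -2.631177) → (3.676389, 0.162095)
(u(2.12), v(2.12)) ≈ (3.6764, 0.1621)

3.6764, 0.1621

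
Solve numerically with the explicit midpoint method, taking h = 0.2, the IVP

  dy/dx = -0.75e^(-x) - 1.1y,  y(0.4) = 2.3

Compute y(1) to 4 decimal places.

1.0384

Midpoint: k1 = f(x_n, y_n); k2 = f(x_n + h/2, y_n + (h/2)·k1); y_{n+1} = y_n + h·k2.
x=0.400000, y=2.300000:
  k1 = f(0.400000, 2.300000) = -3.032740
  k2 = f(0.500000, 1.996726) = -2.651297
  y ← 2.300000 + 0.2·(-2.651297) = 1.769741
x=0.600000, y=1.769741:
  k1 = f(0.600000, 1.769741) = -2.358323
  k2 = f(0.700000, 1.533908) = -2.059738
  y ← 1.769741 + 0.2·(-2.059738) = 1.357793
x=0.800000, y=1.357793:
  k1 = f(0.800000, 1.357793) = -1.830569
  k2 = f(0.900000, 1.174736) = -1.597137
  y ← 1.357793 + 0.2·(-1.597137) = 1.038366
y(1) ≈ 1.0384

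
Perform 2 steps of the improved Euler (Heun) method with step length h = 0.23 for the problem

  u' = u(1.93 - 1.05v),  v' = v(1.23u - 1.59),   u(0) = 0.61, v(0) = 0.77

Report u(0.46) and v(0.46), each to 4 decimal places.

1.0757, 0.5837

Heun on (u,v): k1 = f(t_n, state_n); k2 = f(t_n + h, state_n + h·k1); state_{n+1} = state_n + (h/2)·(k1 + k2).
0.000000: (0.610000, 0.770000)
  k1 = (0.684115, -0.646569)
  predictor → (0.767346, 0.621289)
  k2 = (0.980397, -0.401455)
  → (0.801419, 0.649477)
0.230000: (0.801419, 0.649477)
  k1 = (1.000210, -0.392450)
  predictor → (1.031467, 0.559214)
  k2 = (1.385080, -0.179673)
  → (1.075727, 0.583683)
(u(0.46), v(0.46)) ≈ (1.0757, 0.5837)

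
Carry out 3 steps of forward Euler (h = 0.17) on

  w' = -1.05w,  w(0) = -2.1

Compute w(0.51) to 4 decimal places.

-1.1642

Euler: w_{n+1} = w_n + h·f(s_n, w_n).
s=0.000000, w=-2.100000: f=2.205000 → w ← -2.100000 + 0.17·2.205000 = -1.725150
s=0.170000, w=-1.725150: f=1.811408 → w ← -1.725150 + 0.17·1.811408 = -1.417211
s=0.340000, w=-1.417211: f=1.488071 → w ← -1.417211 + 0.17·1.488071 = -1.164239
w(0.51) ≈ -1.1642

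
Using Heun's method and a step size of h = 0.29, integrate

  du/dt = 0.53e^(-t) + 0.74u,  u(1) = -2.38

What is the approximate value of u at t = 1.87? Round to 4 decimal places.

-4.3443

Heun: k1 = f(t_n, u_n); k2 = f(t_n + h, u_n + h·k1); u_{n+1} = u_n + (h/2)·(k1 + k2).
t=1.000000, u=-2.380000:
  k1 = f(1.000000, -2.380000) = -1.566224
  k2 = f(1.290000, -2.834205) = -1.951418
  u ← -2.380000 + (0.29/2)·(-1.566224 + (-1.951418)) = -2.890058
t=1.290000, u=-2.890058:
  k1 = f(1.290000, -2.890058) = -1.992749
  k2 = f(1.580000, -3.467955) = -2.457120
  u ← -2.890058 + (0.29/2)·(-1.992749 + (-2.457120)) = -3.535289
t=1.580000, u=-3.535289:
  k1 = f(1.580000, -3.535289) = -2.506947
  k2 = f(1.870000, -4.262304) = -3.072419
  u ← -3.535289 + (0.29/2)·(-2.506947 + (-3.072419)) = -4.344297
u(1.87) ≈ -4.3443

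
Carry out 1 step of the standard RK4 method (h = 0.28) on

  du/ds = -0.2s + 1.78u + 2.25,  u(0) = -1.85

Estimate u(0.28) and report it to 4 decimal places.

-2.2377

RK4: k1 = f(s_n, u_n); k2 = f(s_n + h/2, u_n + (h/2)·k1); k3 = f(s_n + h/2, u_n + (h/2)·k2); k4 = f(s_n + h, u_n + h·k3); u_{n+1} = u_n + (h/6)·(k1 + 2k2 + 2k3 + k4).
s=0.000000, u=-1.850000:
  k1 = f(0.000000, -1.850000) = -1.043000
  k2 = f(0.140000, -1.996020) = -1.330916
  k3 = f(0.140000, -2.036328) = -1.402664
  k4 = f(0.280000, -2.242746) = -1.798088
  u ← -1.850000 + (0.28/6)·(k1 + 2k2 + 2k3 + k4) = -2.237718
u(0.28) ≈ -2.2377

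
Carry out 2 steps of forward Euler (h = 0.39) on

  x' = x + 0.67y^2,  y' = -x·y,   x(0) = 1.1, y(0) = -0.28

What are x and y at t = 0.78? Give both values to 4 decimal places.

2.1605, -0.0633

Euler on (x,y): x_{n+1} = x_n + h·x', y_{n+1} = y_n + h·y'.
0.000000: (1.100000, -0.280000); f=(1.152528, 0.308000) → (1.549486, -0.159880)
0.390000: (1.549486, -0.159880); f=(1.566612, 0.247732) → (2.160465, -0.063265)
(x(0.78), y(0.78)) ≈ (2.1605, -0.0633)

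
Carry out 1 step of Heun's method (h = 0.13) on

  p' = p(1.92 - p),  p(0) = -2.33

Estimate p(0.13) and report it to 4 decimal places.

Heun: k1 = f(t_n, p_n); k2 = f(t_n + h, p_n + h·k1); p_{n+1} = p_n + (h/2)·(k1 + k2).
t=0.000000, p=-2.330000:
  k1 = f(0.000000, -2.330000) = -9.902500
  k2 = f(0.130000, -3.617325) = -20.030304
  p ← -2.330000 + (0.13/2)·(-9.902500 + (-20.030304)) = -4.275632
p(0.13) ≈ -4.2756

-4.2756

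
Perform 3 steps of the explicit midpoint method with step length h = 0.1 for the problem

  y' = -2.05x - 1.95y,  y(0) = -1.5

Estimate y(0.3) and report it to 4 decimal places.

-0.9172

Midpoint: k1 = f(x_n, y_n); k2 = f(x_n + h/2, y_n + (h/2)·k1); y_{n+1} = y_n + h·k2.
x=0.000000, y=-1.500000:
  k1 = f(0.000000, -1.500000) = 2.925000
  k2 = f(0.050000, -1.353750) = 2.537313
  y ← -1.500000 + 0.1·2.537313 = -1.246269
x=0.100000, y=-1.246269:
  k1 = f(0.100000, -1.246269) = 2.225224
  k2 = f(0.150000, -1.135008) = 1.905765
  y ← -1.246269 + 0.1·1.905765 = -1.055692
x=0.200000, y=-1.055692:
  k1 = f(0.200000, -1.055692) = 1.648600
  k2 = f(0.250000, -0.973262) = 1.385361
  y ← -1.055692 + 0.1·1.385361 = -0.917156
y(0.3) ≈ -0.9172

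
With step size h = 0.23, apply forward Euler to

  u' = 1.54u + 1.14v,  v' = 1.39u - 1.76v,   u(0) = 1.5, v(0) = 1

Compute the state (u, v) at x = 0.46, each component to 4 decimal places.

Euler on (u,v): u_{n+1} = u_n + h·u', v_{n+1} = v_n + h·v'.
0.000000: (1.500000, 1.000000); f=(3.450000, 0.325000) → (2.293500, 1.074750)
0.230000: (2.293500, 1.074750); f=(4.757205, 1.296405) → (3.387657, 1.372923)
(u(0.46), v(0.46)) ≈ (3.3877, 1.3729)

3.3877, 1.3729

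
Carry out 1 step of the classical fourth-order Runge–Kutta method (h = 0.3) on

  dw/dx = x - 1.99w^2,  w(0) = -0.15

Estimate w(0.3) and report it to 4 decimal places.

-0.1171

RK4: k1 = f(x_n, w_n); k2 = f(x_n + h/2, w_n + (h/2)·k1); k3 = f(x_n + h/2, w_n + (h/2)·k2); k4 = f(x_n + h, w_n + h·k3); w_{n+1} = w_n + (h/6)·(k1 + 2k2 + 2k3 + k4).
x=0.000000, w=-0.150000:
  k1 = f(0.000000, -0.150000) = -0.044775
  k2 = f(0.150000, -0.156716) = 0.101126
  k3 = f(0.150000, -0.134831) = 0.113823
  k4 = f(0.300000, -0.115853) = 0.273290
  w ← -0.150000 + (0.3/6)·(k1 + 2k2 + 2k3 + k4) = -0.117079
w(0.3) ≈ -0.1171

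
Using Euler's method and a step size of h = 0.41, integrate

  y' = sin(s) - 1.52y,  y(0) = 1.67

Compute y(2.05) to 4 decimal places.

0.6186

Euler: y_{n+1} = y_n + h·f(s_n, y_n).
s=0.000000, y=1.670000: f=-2.538400 → y ← 1.670000 + 0.41·(-2.538400) = 0.629256
s=0.410000, y=0.629256: f=-0.557860 → y ← 0.629256 + 0.41·(-0.557860) = 0.400533
s=0.820000, y=0.400533: f=0.122335 → y ← 0.400533 + 0.41·0.122335 = 0.450691
s=1.230000, y=0.450691: f=0.257439 → y ← 0.450691 + 0.41·0.257439 = 0.556241
s=1.640000, y=0.556241: f=0.152121 → y ← 0.556241 + 0.41·0.152121 = 0.618610
y(2.05) ≈ 0.6186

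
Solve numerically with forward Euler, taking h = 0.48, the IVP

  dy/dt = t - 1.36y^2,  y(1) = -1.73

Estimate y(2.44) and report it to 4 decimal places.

-63.4312

Euler: y_{n+1} = y_n + h·f(t_n, y_n).
t=1.000000, y=-1.730000: f=-3.070344 → y ← -1.730000 + 0.48·(-3.070344) = -3.203765
t=1.480000, y=-3.203765: f=-12.479191 → y ← -3.203765 + 0.48·(-12.479191) = -9.193777
t=1.960000, y=-9.193777: f=-112.994722 → y ← -9.193777 + 0.48·(-112.994722) = -63.431243
y(2.44) ≈ -63.4312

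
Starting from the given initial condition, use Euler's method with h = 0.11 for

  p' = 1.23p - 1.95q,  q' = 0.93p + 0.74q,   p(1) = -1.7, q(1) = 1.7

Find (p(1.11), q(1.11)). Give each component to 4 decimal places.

Euler on (p,q): p_{n+1} = p_n + h·p', q_{n+1} = q_n + h·q'.
1.000000: (-1.700000, 1.700000); f=(-5.406000, -0.323000) → (-2.294660, 1.664470)
(p(1.11), q(1.11)) ≈ (-2.2947, 1.6645)

-2.2947, 1.6645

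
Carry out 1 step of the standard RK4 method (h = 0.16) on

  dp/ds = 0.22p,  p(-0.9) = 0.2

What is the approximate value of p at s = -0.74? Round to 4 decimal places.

RK4: k1 = f(s_n, p_n); k2 = f(s_n + h/2, p_n + (h/2)·k1); k3 = f(s_n + h/2, p_n + (h/2)·k2); k4 = f(s_n + h, p_n + h·k3); p_{n+1} = p_n + (h/6)·(k1 + 2k2 + 2k3 + k4).
s=-0.900000, p=0.200000:
  k1 = f(-0.900000, 0.200000) = 0.044000
  k2 = f(-0.820000, 0.203520) = 0.044774
  k3 = f(-0.820000, 0.203582) = 0.044788
  k4 = f(-0.740000, 0.207166) = 0.045577
  p ← 0.200000 + (0.16/6)·(k1 + 2k2 + 2k3 + k4) = 0.207165
p(-0.74) ≈ 0.2072

0.2072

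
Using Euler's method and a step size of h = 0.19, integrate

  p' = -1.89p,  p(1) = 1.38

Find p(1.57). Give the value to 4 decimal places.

Euler: p_{n+1} = p_n + h·f(t_n, p_n).
t=1.000000, p=1.380000: f=-2.608200 → p ← 1.380000 + 0.19·(-2.608200) = 0.884442
t=1.190000, p=0.884442: f=-1.671595 → p ← 0.884442 + 0.19·(-1.671595) = 0.566839
t=1.380000, p=0.566839: f=-1.071325 → p ← 0.566839 + 0.19·(-1.071325) = 0.363287
p(1.57) ≈ 0.3633

0.3633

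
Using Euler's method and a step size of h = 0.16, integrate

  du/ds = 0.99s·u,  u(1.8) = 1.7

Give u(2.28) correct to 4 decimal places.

Euler: u_{n+1} = u_n + h·f(s_n, u_n).
s=1.800000, u=1.700000: f=3.029400 → u ← 1.700000 + 0.16·3.029400 = 2.184704
s=1.960000, u=2.184704: f=4.239200 → u ← 2.184704 + 0.16·4.239200 = 2.862976
s=2.120000, u=2.862976: f=6.008814 → u ← 2.862976 + 0.16·6.008814 = 3.824386
u(2.28) ≈ 3.8244

3.8244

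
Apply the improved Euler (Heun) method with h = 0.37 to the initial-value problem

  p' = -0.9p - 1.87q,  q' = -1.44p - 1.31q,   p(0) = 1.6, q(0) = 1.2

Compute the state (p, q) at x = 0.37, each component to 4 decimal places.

Heun on (p,q): k1 = f(x_n, state_n); k2 = f(x_n + h, state_n + h·k1); state_{n+1} = state_n + (h/2)·(k1 + k2).
0.000000: (1.600000, 1.200000)
  k1 = (-3.684000, -3.876000)
  predictor → (0.236920, -0.234120)
  k2 = (0.224576, -0.034468)
  → (0.960007, 0.476563)
(p(0.37), q(0.37)) ≈ (0.9600, 0.4766)

0.9600, 0.4766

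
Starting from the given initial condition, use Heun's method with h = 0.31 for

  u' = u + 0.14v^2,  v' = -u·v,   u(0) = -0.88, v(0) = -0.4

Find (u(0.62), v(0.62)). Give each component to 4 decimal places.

Heun on (u,v): k1 = f(x_n, state_n); k2 = f(x_n + h, state_n + h·k1); state_{n+1} = state_n + (h/2)·(k1 + k2).
0.000000: (-0.880000, -0.400000)
  k1 = (-0.857600, -0.352000)
  predictor → (-1.145856, -0.509120)
  k2 = (-1.109568, -0.583378)
  → (-1.184911, -0.544984)
0.310000: (-1.184911, -0.544984)
  k1 = (-1.143330, -0.645757)
  predictor → (-1.539343, -0.745168)
  k2 = (-1.461605, -1.147070)
  → (-1.588676, -0.822872)
(u(0.62), v(0.62)) ≈ (-1.5887, -0.8229)

-1.5887, -0.8229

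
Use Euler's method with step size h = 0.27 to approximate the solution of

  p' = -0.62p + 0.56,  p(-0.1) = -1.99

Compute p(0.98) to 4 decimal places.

-0.4871

Euler: p_{n+1} = p_n + h·f(x_n, p_n).
x=-0.100000, p=-1.990000: f=1.793800 → p ← -1.990000 + 0.27·1.793800 = -1.505674
x=0.170000, p=-1.505674: f=1.493518 → p ← -1.505674 + 0.27·1.493518 = -1.102424
x=0.440000, p=-1.102424: f=1.243503 → p ← -1.102424 + 0.27·1.243503 = -0.766678
x=0.710000, p=-0.766678: f=1.035341 → p ← -0.766678 + 0.27·1.035341 = -0.487136
p(0.98) ≈ -0.4871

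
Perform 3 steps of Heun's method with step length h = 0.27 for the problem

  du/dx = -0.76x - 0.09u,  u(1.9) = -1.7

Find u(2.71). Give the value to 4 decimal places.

Heun: k1 = f(x_n, u_n); k2 = f(x_n + h, u_n + h·k1); u_{n+1} = u_n + (h/2)·(k1 + k2).
x=1.900000, u=-1.700000:
  k1 = f(1.900000, -1.700000) = -1.291000
  k2 = f(2.170000, -2.048570) = -1.464829
  u ← -1.700000 + (0.27/2)·(-1.291000 + (-1.464829)) = -2.072037
x=2.170000, u=-2.072037:
  k1 = f(2.170000, -2.072037) = -1.462717
  k2 = f(2.440000, -2.466970) = -1.632373
  u ← -2.072037 + (0.27/2)·(-1.462717 + (-1.632373)) = -2.489874
x=2.440000, u=-2.489874:
  k1 = f(2.440000, -2.489874) = -1.630311
  k2 = f(2.710000, -2.930058) = -1.795895
  u ← -2.489874 + (0.27/2)·(-1.630311 + (-1.795895)) = -2.952412
u(2.71) ≈ -2.9524

-2.9524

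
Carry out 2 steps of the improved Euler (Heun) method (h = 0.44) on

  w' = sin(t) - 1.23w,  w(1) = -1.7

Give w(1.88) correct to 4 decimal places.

Heun: k1 = f(t_n, w_n); k2 = f(t_n + h, w_n + h·k1); w_{n+1} = w_n + (h/2)·(k1 + k2).
t=1.000000, w=-1.700000:
  k1 = f(1.000000, -1.700000) = 2.932471
  k2 = f(1.440000, -0.409713) = 1.495405
  w ← -1.700000 + (0.44/2)·(2.932471 + 1.495405) = -0.725867
t=1.440000, w=-0.725867:
  k1 = f(1.440000, -0.725867) = 1.884275
  k2 = f(1.880000, 0.103214) = 0.825623
  w ← -0.725867 + (0.44/2)·(1.884275 + 0.825623) = -0.129690
w(1.88) ≈ -0.1297

-0.1297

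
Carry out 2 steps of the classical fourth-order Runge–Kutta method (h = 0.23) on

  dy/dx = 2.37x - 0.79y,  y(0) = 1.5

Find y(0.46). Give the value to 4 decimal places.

1.2659

RK4: k1 = f(x_n, y_n); k2 = f(x_n + h/2, y_n + (h/2)·k1); k3 = f(x_n + h/2, y_n + (h/2)·k2); k4 = f(x_n + h, y_n + h·k3); y_{n+1} = y_n + (h/6)·(k1 + 2k2 + 2k3 + k4).
x=0.000000, y=1.500000:
  k1 = f(0.000000, 1.500000) = -1.185000
  k2 = f(0.115000, 1.363725) = -0.804793
  k3 = f(0.115000, 1.407449) = -0.839335
  k4 = f(0.230000, 1.306953) = -0.487393
  y ← 1.500000 + (0.23/6)·(k1 + 2k2 + 2k3 + k4) = 1.309842
x=0.230000, y=1.309842:
  k1 = f(0.230000, 1.309842) = -0.489675
  k2 = f(0.345000, 1.253529) = -0.172638
  k3 = f(0.345000, 1.289988) = -0.201441
  k4 = f(0.460000, 1.263510) = 0.092027
  y ← 1.309842 + (0.23/6)·(k1 + 2k2 + 2k3 + k4) = 1.265919
y(0.46) ≈ 1.2659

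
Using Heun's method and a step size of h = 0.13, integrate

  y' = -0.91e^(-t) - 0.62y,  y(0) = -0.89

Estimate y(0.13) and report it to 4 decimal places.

Heun: k1 = f(t_n, y_n); k2 = f(t_n + h, y_n + h·k1); y_{n+1} = y_n + (h/2)·(k1 + k2).
t=0.000000, y=-0.890000:
  k1 = f(0.000000, -0.890000) = -0.358200
  k2 = f(0.130000, -0.936566) = -0.218396
  y ← -0.890000 + (0.13/2)·(-0.358200 + (-0.218396)) = -0.927479
y(0.13) ≈ -0.9275

-0.9275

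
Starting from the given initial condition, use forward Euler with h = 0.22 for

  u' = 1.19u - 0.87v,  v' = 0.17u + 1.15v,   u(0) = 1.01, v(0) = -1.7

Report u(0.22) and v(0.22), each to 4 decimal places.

Euler on (u,v): u_{n+1} = u_n + h·u', v_{n+1} = v_n + h·v'.
0.000000: (1.010000, -1.700000); f=(2.680900, -1.783300) → (1.599798, -2.092326)
(u(0.22), v(0.22)) ≈ (1.5998, -2.0923)

1.5998, -2.0923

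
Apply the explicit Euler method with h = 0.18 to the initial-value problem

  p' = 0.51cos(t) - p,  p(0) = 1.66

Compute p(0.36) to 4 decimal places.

Euler: p_{n+1} = p_n + h·f(t_n, p_n).
t=0.000000, p=1.660000: f=-1.150000 → p ← 1.660000 + 0.18·(-1.150000) = 1.453000
t=0.180000, p=1.453000: f=-0.951240 → p ← 1.453000 + 0.18·(-0.951240) = 1.281777
p(0.36) ≈ 1.2818

1.2818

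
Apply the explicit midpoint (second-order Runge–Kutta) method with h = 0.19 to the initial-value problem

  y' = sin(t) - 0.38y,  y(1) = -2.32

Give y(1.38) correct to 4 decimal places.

-1.6806

Midpoint: k1 = f(t_n, y_n); k2 = f(t_n + h/2, y_n + (h/2)·k1); y_{n+1} = y_n + h·k2.
t=1.000000, y=-2.320000:
  k1 = f(1.000000, -2.320000) = 1.723071
  k2 = f(1.095000, -2.156308) = 1.708325
  y ← -2.320000 + 0.19·1.708325 = -1.995418
t=1.190000, y=-1.995418:
  k1 = f(1.190000, -1.995418) = 1.686628
  k2 = f(1.285000, -1.835189) = 1.656809
  y ← -1.995418 + 0.19·1.656809 = -1.680624
y(1.38) ≈ -1.6806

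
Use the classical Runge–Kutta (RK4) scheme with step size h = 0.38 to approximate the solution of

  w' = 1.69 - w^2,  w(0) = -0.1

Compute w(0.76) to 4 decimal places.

RK4: k1 = f(t_n, w_n); k2 = f(t_n + h/2, w_n + (h/2)·k1); k3 = f(t_n + h/2, w_n + (h/2)·k2); k4 = f(t_n + h, w_n + h·k3); w_{n+1} = w_n + (h/6)·(k1 + 2k2 + 2k3 + k4).
t=0.000000, w=-0.100000:
  k1 = f(0.000000, -0.100000) = 1.680000
  k2 = f(0.190000, 0.219200) = 1.641951
  k3 = f(0.190000, 0.211971) = 1.645068
  k4 = f(0.380000, 0.525126) = 1.414243
  w ← -0.100000 + (0.38/6)·(k1 + 2k2 + 2k3 + k4) = 0.512325
t=0.380000, w=0.512325:
  k1 = f(0.380000, 0.512325) = 1.427524
  k2 = f(0.570000, 0.783554) = 1.076043
  k3 = f(0.570000, 0.716773) = 1.176237
  k4 = f(0.760000, 0.959295) = 0.769754
  w ← 0.512325 + (0.38/6)·(k1 + 2k2 + 2k3 + k4) = 0.936774
w(0.76) ≈ 0.9368

0.9368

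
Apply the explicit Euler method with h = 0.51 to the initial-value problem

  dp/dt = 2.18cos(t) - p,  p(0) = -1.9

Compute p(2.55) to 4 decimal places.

-0.2162

Euler: p_{n+1} = p_n + h·f(t_n, p_n).
t=0.000000, p=-1.900000: f=4.080000 → p ← -1.900000 + 0.51·4.080000 = 0.180800
t=0.510000, p=0.180800: f=1.721783 → p ← 0.180800 + 0.51·1.721783 = 1.058909
t=1.020000, p=1.058909: f=0.082028 → p ← 1.058909 + 0.51·0.082028 = 1.100744
t=1.530000, p=1.100744: f=-1.011833 → p ← 1.100744 + 0.51·(-1.011833) = 0.584709
t=2.040000, p=0.584709: f=-1.570453 → p ← 0.584709 + 0.51·(-1.570453) = -0.216222
p(2.55) ≈ -0.2162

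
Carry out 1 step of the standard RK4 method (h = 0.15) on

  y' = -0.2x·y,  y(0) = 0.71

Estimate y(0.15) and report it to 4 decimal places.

0.7084

RK4: k1 = f(x_n, y_n); k2 = f(x_n + h/2, y_n + (h/2)·k1); k3 = f(x_n + h/2, y_n + (h/2)·k2); k4 = f(x_n + h, y_n + h·k3); y_{n+1} = y_n + (h/6)·(k1 + 2k2 + 2k3 + k4).
x=0.000000, y=0.710000:
  k1 = f(0.000000, 0.710000) = 0.000000
  k2 = f(0.075000, 0.710000) = -0.010650
  k3 = f(0.075000, 0.709201) = -0.010638
  k4 = f(0.150000, 0.708404) = -0.021252
  y ← 0.710000 + (0.15/6)·(k1 + 2k2 + 2k3 + k4) = 0.708404
y(0.15) ≈ 0.7084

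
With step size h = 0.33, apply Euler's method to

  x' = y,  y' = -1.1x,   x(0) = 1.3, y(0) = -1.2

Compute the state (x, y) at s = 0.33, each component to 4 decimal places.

Euler on (x,y): x_{n+1} = x_n + h·x', y_{n+1} = y_n + h·y'.
0.000000: (1.300000, -1.200000); f=(-1.200000, -1.430000) → (0.904000, -1.671900)
(x(0.33), y(0.33)) ≈ (0.9040, -1.6719)

0.9040, -1.6719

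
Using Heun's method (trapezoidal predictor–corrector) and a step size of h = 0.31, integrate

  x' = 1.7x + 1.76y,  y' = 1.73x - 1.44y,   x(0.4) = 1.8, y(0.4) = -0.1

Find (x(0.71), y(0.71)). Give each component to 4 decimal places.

Heun on (x,y): k1 = f(s_n, state_n); k2 = f(s_n + h, state_n + h·k1); state_{n+1} = state_n + (h/2)·(k1 + k2).
0.400000: (1.800000, -0.100000)
  k1 = (2.884000, 3.258000)
  predictor → (2.694040, 0.909980)
  k2 = (6.181433, 3.350318)
  → (3.205142, 0.924289)
(x(0.71), y(0.71)) ≈ (3.2051, 0.9243)

3.2051, 0.9243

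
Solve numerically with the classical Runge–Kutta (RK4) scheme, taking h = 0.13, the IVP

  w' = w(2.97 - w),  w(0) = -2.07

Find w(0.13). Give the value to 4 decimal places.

-4.5189

RK4: k1 = f(t_n, w_n); k2 = f(t_n + h/2, w_n + (h/2)·k1); k3 = f(t_n + h/2, w_n + (h/2)·k2); k4 = f(t_n + h, w_n + h·k3); w_{n+1} = w_n + (h/6)·(k1 + 2k2 + 2k3 + k4).
t=0.000000, w=-2.070000:
  k1 = f(0.000000, -2.070000) = -10.432800
  k2 = f(0.065000, -2.748132) = -15.714182
  k3 = f(0.065000, -3.091422) = -18.738411
  k4 = f(0.130000, -4.505993) = -33.686778
  w ← -2.070000 + (0.13/6)·(k1 + 2k2 + 2k3 + k4) = -4.518870
w(0.13) ≈ -4.5189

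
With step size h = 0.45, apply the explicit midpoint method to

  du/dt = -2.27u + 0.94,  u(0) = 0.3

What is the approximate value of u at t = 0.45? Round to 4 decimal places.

0.3570

Midpoint: k1 = f(t_n, u_n); k2 = f(t_n + h/2, u_n + (h/2)·k1); u_{n+1} = u_n + h·k2.
t=0.000000, u=0.300000:
  k1 = f(0.000000, 0.300000) = 0.259000
  k2 = f(0.225000, 0.358275) = 0.126716
  u ← 0.300000 + 0.45·0.126716 = 0.357022
u(0.45) ≈ 0.3570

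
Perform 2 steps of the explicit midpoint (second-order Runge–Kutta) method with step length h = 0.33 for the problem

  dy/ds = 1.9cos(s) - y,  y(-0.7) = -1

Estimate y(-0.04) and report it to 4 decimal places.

Midpoint: k1 = f(s_n, y_n); k2 = f(s_n + h/2, y_n + (h/2)·k1); y_{n+1} = y_n + h·k2.
s=-0.700000, y=-1.000000:
  k1 = f(-0.700000, -1.000000) = 2.453200
  k2 = f(-0.535000, -0.595222) = 2.229732
  y ← -1.000000 + 0.33·2.229732 = -0.264188
s=-0.370000, y=-0.264188:
  k1 = f(-0.370000, -0.264188) = 2.035610
  k2 = f(-0.205000, 0.071687) = 1.788528
  y ← -0.264188 + 0.33·1.788528 = 0.326026
y(-0.04) ≈ 0.3260

0.3260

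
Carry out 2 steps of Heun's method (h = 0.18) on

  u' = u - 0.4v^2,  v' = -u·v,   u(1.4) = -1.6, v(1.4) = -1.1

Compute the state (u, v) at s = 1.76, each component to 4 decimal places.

-2.6876, -2.2644

Heun on (u,v): k1 = f(s_n, state_n); k2 = f(s_n + h, state_n + h·k1); state_{n+1} = state_n + (h/2)·(k1 + k2).
1.400000: (-1.600000, -1.100000)
  k1 = (-2.084000, -1.760000)
  predictor → (-1.975120, -1.416800)
  k2 = (-2.778049, -2.798350)
  → (-2.037584, -1.510252)
1.580000: (-2.037584, -1.510252)
  k1 = (-2.949928, -3.077265)
  predictor → (-2.568571, -2.064159)
  k2 = (-4.272873, -5.301940)
  → (-2.687636, -2.264380)
(u(1.76), v(1.76)) ≈ (-2.6876, -2.2644)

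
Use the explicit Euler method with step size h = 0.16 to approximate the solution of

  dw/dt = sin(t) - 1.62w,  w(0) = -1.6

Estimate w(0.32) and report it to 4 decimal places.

Euler: w_{n+1} = w_n + h·f(t_n, w_n).
t=0.000000, w=-1.600000: f=2.592000 → w ← -1.600000 + 0.16·2.592000 = -1.185280
t=0.160000, w=-1.185280: f=2.079472 → w ← -1.185280 + 0.16·2.079472 = -0.852565
w(0.32) ≈ -0.8526

-0.8526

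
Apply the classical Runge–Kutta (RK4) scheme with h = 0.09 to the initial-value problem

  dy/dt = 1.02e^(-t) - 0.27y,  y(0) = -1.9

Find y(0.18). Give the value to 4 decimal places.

RK4: k1 = f(t_n, y_n); k2 = f(t_n + h/2, y_n + (h/2)·k1); k3 = f(t_n + h/2, y_n + (h/2)·k2); k4 = f(t_n + h, y_n + h·k3); y_{n+1} = y_n + (h/6)·(k1 + 2k2 + 2k3 + k4).
t=0.000000, y=-1.900000:
  k1 = f(0.000000, -1.900000) = 1.533000
  k2 = f(0.045000, -1.831015) = 1.469491
  k3 = f(0.045000, -1.833873) = 1.470263
  k4 = f(0.090000, -1.767676) = 1.409482
  y ← -1.900000 + (0.09/6)·(k1 + 2k2 + 2k3 + k4) = -1.767670
t=0.090000, y=-1.767670:
  k1 = f(0.090000, -1.767670) = 1.409481
  k2 = f(0.135000, -1.704243) = 1.351336
  k3 = f(0.135000, -1.706860) = 1.352042
  k4 = f(0.180000, -1.645986) = 1.296392
  y ← -1.767670 + (0.09/6)·(k1 + 2k2 + 2k3 + k4) = -1.645981
y(0.18) ≈ -1.6460

-1.6460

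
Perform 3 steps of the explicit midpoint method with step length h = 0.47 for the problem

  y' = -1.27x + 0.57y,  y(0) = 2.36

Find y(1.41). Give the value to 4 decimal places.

3.6177

Midpoint: k1 = f(x_n, y_n); k2 = f(x_n + h/2, y_n + (h/2)·k1); y_{n+1} = y_n + h·k2.
x=0.000000, y=2.360000:
  k1 = f(0.000000, 2.360000) = 1.345200
  k2 = f(0.235000, 2.676122) = 1.226940
  y ← 2.360000 + 0.47·1.226940 = 2.936662
x=0.470000, y=2.936662:
  k1 = f(0.470000, 2.936662) = 1.076997
  k2 = f(0.705000, 3.189756) = 0.922811
  y ← 2.936662 + 0.47·0.922811 = 3.370383
x=0.940000, y=3.370383:
  k1 = f(0.940000, 3.370383) = 0.727318
  k2 = f(1.175000, 3.541302) = 0.526292
  y ← 3.370383 + 0.47·0.526292 = 3.617740
y(1.41) ≈ 3.6177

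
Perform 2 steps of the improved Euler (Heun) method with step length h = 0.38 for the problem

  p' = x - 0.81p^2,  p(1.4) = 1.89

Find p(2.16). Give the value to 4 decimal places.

1.6513

Heun: k1 = f(x_n, p_n); k2 = f(x_n + h, p_n + h·k1); p_{n+1} = p_n + (h/2)·(k1 + k2).
x=1.400000, p=1.890000:
  k1 = f(1.400000, 1.890000) = -1.493401
  k2 = f(1.780000, 1.322508) = 0.363289
  p ← 1.890000 + (0.38/2)·(-1.493401 + 0.363289) = 1.675279
x=1.780000, p=1.675279:
  k1 = f(1.780000, 1.675279) = -0.493312
  k2 = f(2.160000, 1.487820) = 0.366977
  p ← 1.675279 + (0.38/2)·(-0.493312 + 0.366977) = 1.651275
p(2.16) ≈ 1.6513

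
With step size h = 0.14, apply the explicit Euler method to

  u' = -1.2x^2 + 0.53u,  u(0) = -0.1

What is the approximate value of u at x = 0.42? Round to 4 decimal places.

-0.1407

Euler: u_{n+1} = u_n + h·f(x_n, u_n).
x=0.000000, u=-0.100000: f=-0.053000 → u ← -0.100000 + 0.14·(-0.053000) = -0.107420
x=0.140000, u=-0.107420: f=-0.080453 → u ← -0.107420 + 0.14·(-0.080453) = -0.118683
x=0.280000, u=-0.118683: f=-0.156982 → u ← -0.118683 + 0.14·(-0.156982) = -0.140661
u(0.42) ≈ -0.1407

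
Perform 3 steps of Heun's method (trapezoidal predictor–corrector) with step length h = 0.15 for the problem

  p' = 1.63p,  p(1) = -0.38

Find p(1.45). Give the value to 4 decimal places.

-0.7865

Heun: k1 = f(s_n, p_n); k2 = f(s_n + h, p_n + h·k1); p_{n+1} = p_n + (h/2)·(k1 + k2).
s=1.000000, p=-0.380000:
  k1 = f(1.000000, -0.380000) = -0.619400
  k2 = f(1.150000, -0.472910) = -0.770843
  p ← -0.380000 + (0.15/2)·(-0.619400 + (-0.770843)) = -0.484268
s=1.150000, p=-0.484268:
  k1 = f(1.150000, -0.484268) = -0.789357
  k2 = f(1.300000, -0.602672) = -0.982355
  p ← -0.484268 + (0.15/2)·(-0.789357 + (-0.982355)) = -0.617147
s=1.300000, p=-0.617147:
  k1 = f(1.300000, -0.617147) = -1.005949
  k2 = f(1.450000, -0.768039) = -1.251904
  p ← -0.617147 + (0.15/2)·(-1.005949 + (-1.251904)) = -0.786486
p(1.45) ≈ -0.7865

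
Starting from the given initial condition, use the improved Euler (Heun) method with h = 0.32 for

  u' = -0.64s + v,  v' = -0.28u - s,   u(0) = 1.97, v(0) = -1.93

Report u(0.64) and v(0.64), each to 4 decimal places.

0.4766, -2.3659

Heun on (u,v): k1 = f(s_n, state_n); k2 = f(s_n + h, state_n + h·k1); state_{n+1} = state_n + (h/2)·(k1 + k2).
0.000000: (1.970000, -1.930000)
  k1 = (-1.930000, -0.551600)
  predictor → (1.352400, -2.106512)
  k2 = (-2.311312, -0.698672)
  → (1.291390, -2.130044)
0.320000: (1.291390, -2.130044)
  k1 = (-2.334844, -0.681589)
  predictor → (0.544240, -2.348152)
  k2 = (-2.757752, -0.792387)
  → (0.476575, -2.365880)
(u(0.64), v(0.64)) ≈ (0.4766, -2.3659)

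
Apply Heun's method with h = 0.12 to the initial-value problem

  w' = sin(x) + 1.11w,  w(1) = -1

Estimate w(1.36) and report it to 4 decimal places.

-1.0869

Heun: k1 = f(x_n, w_n); k2 = f(x_n + h, w_n + h·k1); w_{n+1} = w_n + (h/2)·(k1 + k2).
x=1.000000, w=-1.000000:
  k1 = f(1.000000, -1.000000) = -0.268529
  k2 = f(1.120000, -1.032223) = -0.245668
  w ← -1.000000 + (0.12/2)·(-0.268529 + (-0.245668)) = -1.030852
x=1.120000, w=-1.030852:
  k1 = f(1.120000, -1.030852) = -0.244145
  k2 = f(1.240000, -1.060149) = -0.230982
  w ← -1.030852 + (0.12/2)·(-0.244145 + (-0.230982)) = -1.059359
x=1.240000, w=-1.059359:
  k1 = f(1.240000, -1.059359) = -0.230105
  k2 = f(1.360000, -1.086972) = -0.228674
  w ← -1.059359 + (0.12/2)·(-0.230105 + (-0.228674)) = -1.086886
w(1.36) ≈ -1.0869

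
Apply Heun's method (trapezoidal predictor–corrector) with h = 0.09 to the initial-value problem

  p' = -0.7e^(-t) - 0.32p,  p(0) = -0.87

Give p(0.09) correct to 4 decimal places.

Heun: k1 = f(t_n, p_n); k2 = f(t_n + h, p_n + h·k1); p_{n+1} = p_n + (h/2)·(k1 + k2).
t=0.000000, p=-0.870000:
  k1 = f(0.000000, -0.870000) = -0.421600
  k2 = f(0.090000, -0.907944) = -0.349210
  p ← -0.870000 + (0.09/2)·(-0.421600 + (-0.349210)) = -0.904686
p(0.09) ≈ -0.9047

-0.9047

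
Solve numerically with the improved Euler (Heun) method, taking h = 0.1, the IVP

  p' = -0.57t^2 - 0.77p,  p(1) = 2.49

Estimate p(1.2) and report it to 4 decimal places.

Heun: k1 = f(t_n, p_n); k2 = f(t_n + h, p_n + h·k1); p_{n+1} = p_n + (h/2)·(k1 + k2).
t=1.000000, p=2.490000:
  k1 = f(1.000000, 2.490000) = -2.487300
  k2 = f(1.100000, 2.241270) = -2.415478
  p ← 2.490000 + (0.1/2)·(-2.487300 + (-2.415478)) = 2.244861
t=1.100000, p=2.244861:
  k1 = f(1.100000, 2.244861) = -2.418243
  k2 = f(1.200000, 2.003037) = -2.363138
  p ← 2.244861 + (0.1/2)·(-2.418243 + (-2.363138)) = 2.005792
p(1.2) ≈ 2.0058

2.0058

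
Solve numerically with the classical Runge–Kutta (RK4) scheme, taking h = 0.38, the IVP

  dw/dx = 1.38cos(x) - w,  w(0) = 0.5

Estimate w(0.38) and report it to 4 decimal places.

RK4: k1 = f(x_n, w_n); k2 = f(x_n + h/2, w_n + (h/2)·k1); k3 = f(x_n + h/2, w_n + (h/2)·k2); k4 = f(x_n + h, w_n + h·k3); w_{n+1} = w_n + (h/6)·(k1 + 2k2 + 2k3 + k4).
x=0.000000, w=0.500000:
  k1 = f(0.000000, 0.500000) = 0.880000
  k2 = f(0.190000, 0.667200) = 0.687966
  k3 = f(0.190000, 0.630714) = 0.724452
  k4 = f(0.380000, 0.775292) = 0.506265
  w ← 0.500000 + (0.38/6)·(k1 + 2k2 + 2k3 + k4) = 0.766703
w(0.38) ≈ 0.7667

0.7667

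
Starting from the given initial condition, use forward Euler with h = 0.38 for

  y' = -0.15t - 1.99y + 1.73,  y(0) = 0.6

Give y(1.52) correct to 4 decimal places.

0.7916

Euler: y_{n+1} = y_n + h·f(t_n, y_n).
t=0.000000, y=0.600000: f=0.536000 → y ← 0.600000 + 0.38·0.536000 = 0.803680
t=0.380000, y=0.803680: f=0.073677 → y ← 0.803680 + 0.38·0.073677 = 0.831677
t=0.760000, y=0.831677: f=-0.039038 → y ← 0.831677 + 0.38·(-0.039038) = 0.816843
t=1.140000, y=0.816843: f=-0.066517 → y ← 0.816843 + 0.38·(-0.066517) = 0.791566
y(1.52) ≈ 0.7916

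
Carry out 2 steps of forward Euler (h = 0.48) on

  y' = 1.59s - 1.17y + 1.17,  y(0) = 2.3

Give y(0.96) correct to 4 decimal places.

Euler: y_{n+1} = y_n + h·f(s_n, y_n).
s=0.000000, y=2.300000: f=-1.521000 → y ← 2.300000 + 0.48·(-1.521000) = 1.569920
s=0.480000, y=1.569920: f=0.096394 → y ← 1.569920 + 0.48·0.096394 = 1.616189
y(0.96) ≈ 1.6162

1.6162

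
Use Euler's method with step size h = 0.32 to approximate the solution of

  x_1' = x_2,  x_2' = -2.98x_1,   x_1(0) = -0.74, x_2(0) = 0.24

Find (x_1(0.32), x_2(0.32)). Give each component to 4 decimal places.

Euler on (x_1,x_2): x_1_{n+1} = x_1_n + h·x_1', x_2_{n+1} = x_2_n + h·x_2'.
0.000000: (-0.740000, 0.240000); f=(0.240000, 2.205200) → (-0.663200, 0.945664)
(x_1(0.32), x_2(0.32)) ≈ (-0.6632, 0.9457)

-0.6632, 0.9457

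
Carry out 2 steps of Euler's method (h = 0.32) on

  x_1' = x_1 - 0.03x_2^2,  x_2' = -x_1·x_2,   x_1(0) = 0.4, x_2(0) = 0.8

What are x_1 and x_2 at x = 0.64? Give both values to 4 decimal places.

Euler on (x_1,x_2): x_1_{n+1} = x_1_n + h·x_1', x_2_{n+1} = x_2_n + h·x_2'.
0.000000: (0.400000, 0.800000); f=(0.380800, -0.320000) → (0.521856, 0.697600)
0.320000: (0.521856, 0.697600); f=(0.507257, -0.364047) → (0.684178, 0.581105)
(x_1(0.64), x_2(0.64)) ≈ (0.6842, 0.5811)

0.6842, 0.5811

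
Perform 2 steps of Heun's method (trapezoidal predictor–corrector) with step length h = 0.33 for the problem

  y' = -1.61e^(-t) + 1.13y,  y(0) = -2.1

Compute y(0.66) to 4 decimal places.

-5.5703

Heun: k1 = f(t_n, y_n); k2 = f(t_n + h, y_n + h·k1); y_{n+1} = y_n + (h/2)·(k1 + k2).
t=0.000000, y=-2.100000:
  k1 = f(0.000000, -2.100000) = -3.983000
  k2 = f(0.330000, -3.414390) = -5.015728
  y ← -2.100000 + (0.33/2)·(-3.983000 + (-5.015728)) = -3.584790
t=0.330000, y=-3.584790:
  k1 = f(0.330000, -3.584790) = -5.208280
  k2 = f(0.660000, -5.303523) = -6.825111
  y ← -3.584790 + (0.33/2)·(-5.208280 + (-6.825111)) = -5.570300
y(0.66) ≈ -5.5703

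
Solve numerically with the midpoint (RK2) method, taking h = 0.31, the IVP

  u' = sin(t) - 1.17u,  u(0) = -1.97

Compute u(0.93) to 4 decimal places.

Midpoint: k1 = f(t_n, u_n); k2 = f(t_n + h/2, u_n + (h/2)·k1); u_{n+1} = u_n + h·k2.
t=0.000000, u=-1.970000:
  k1 = f(0.000000, -1.970000) = 2.304900
  k2 = f(0.155000, -1.612740) = 2.041286
  u ← -1.970000 + 0.31·2.041286 = -1.337201
t=0.310000, u=-1.337201:
  k1 = f(0.310000, -1.337201) = 1.869584
  k2 = f(0.465000, -1.047416) = 1.673899
  u ← -1.337201 + 0.31·1.673899 = -0.818292
t=0.620000, u=-0.818292:
  k1 = f(0.620000, -0.818292) = 1.538437
  k2 = f(0.775000, -0.579835) = 1.378123
  u ← -0.818292 + 0.31·1.378123 = -0.391074
u(0.93) ≈ -0.3911

-0.3911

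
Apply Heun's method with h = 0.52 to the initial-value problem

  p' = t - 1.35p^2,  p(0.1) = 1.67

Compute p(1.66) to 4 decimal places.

Heun: k1 = f(t_n, p_n); k2 = f(t_n + h, p_n + h·k1); p_{n+1} = p_n + (h/2)·(k1 + k2).
t=0.100000, p=1.670000:
  k1 = f(0.100000, 1.670000) = -3.665015
  k2 = f(0.620000, -0.235808) = 0.544933
  p ← 1.670000 + (0.52/2)·(-3.665015 + 0.544933) = 0.858779
t=0.620000, p=0.858779:
  k1 = f(0.620000, 0.858779) = -0.375626
  k2 = f(1.140000, 0.663453) = 0.545770
  p ← 0.858779 + (0.52/2)·(-0.375626 + 0.545770) = 0.903016
t=1.140000, p=0.903016:
  k1 = f(1.140000, 0.903016) = 0.039158
  k2 = f(1.660000, 0.923379) = 0.508952
  p ← 0.903016 + (0.52/2)·(0.039158 + 0.508952) = 1.045525
p(1.66) ≈ 1.0455

1.0455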